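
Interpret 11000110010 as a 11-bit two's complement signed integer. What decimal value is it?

MSB is 1, so the value is negative. Find the magnitude:
1. Invert bits:  00111001101
2. Add 1:        00111001110  = 462
3. Apply sign:   -462

Answer: -462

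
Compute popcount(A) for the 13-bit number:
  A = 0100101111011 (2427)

0100101111011
1-bits at positions (from bit 0 = LSB): 0, 1, 3, 4, 5, 6, 8, 11
Count = 8

Answer: 8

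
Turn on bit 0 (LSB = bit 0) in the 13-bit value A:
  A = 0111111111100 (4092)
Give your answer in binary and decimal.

Mask = 1 << 0 = 0000000000001
Bit 0 of A is 0, so OR-ing with the mask flips it to 1.
  0111111111100
| 0000000000001
---------------
  0111111111101

Answer: 0111111111101 (4093)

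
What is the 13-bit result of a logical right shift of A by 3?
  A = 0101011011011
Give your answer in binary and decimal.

Logical shift right by 3: drop the bottom 3 bit(s), prepend 3 zero(s) on the left.
  0101011011011  ->  keep [0101011011], discard [011], prepend 000
= 0000101011011

Answer: 0000101011011 (347)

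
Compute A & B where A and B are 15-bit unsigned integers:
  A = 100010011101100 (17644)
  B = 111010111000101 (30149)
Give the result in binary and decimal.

Apply & to each column (1 only where both bits are 1):
  100010011101100
& 111010111000101
-----------------
  100010011000100

Answer: 100010011000100 (17604)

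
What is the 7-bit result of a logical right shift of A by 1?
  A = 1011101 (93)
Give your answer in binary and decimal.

Logical shift right by 1: drop the bottom 1 bit(s), prepend 1 zero(s) on the left.
  1011101  ->  keep [101110], discard [1], prepend 0
= 0101110

Answer: 0101110 (46)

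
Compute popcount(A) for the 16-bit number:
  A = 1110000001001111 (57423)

1110000001001111
1-bits at positions (from bit 0 = LSB): 0, 1, 2, 3, 6, 13, 14, 15
Count = 8

Answer: 8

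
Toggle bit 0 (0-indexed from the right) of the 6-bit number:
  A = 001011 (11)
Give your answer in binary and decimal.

Mask = 1 << 0 = 000001
Bit 0 of A is 1; XOR with the mask flips it to 0.
  001011
^ 000001
--------
  001010

Answer: 001010 (10)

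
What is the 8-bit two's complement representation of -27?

1. Binary of +27:  00011011
2. Invert bits:     11100100
3. Add 1:           11100101

Answer: 11100101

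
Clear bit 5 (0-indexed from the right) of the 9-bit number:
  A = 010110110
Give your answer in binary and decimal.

Mask = ~(1 << 5) = 111011111
Bit 5 of A is 1, so AND-ing with the mask clears it to 0.
  010110110
& 111011111
-----------
  010010110

Answer: 010010110 (150)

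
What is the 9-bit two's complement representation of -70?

1. Binary of +70:  001000110
2. Invert bits:     110111001
3. Add 1:           110111010

Answer: 110111010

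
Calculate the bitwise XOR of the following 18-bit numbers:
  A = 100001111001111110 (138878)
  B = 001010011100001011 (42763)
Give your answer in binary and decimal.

Apply ^ to each column (1 where bits differ):
  100001111001111110
^ 001010011100001011
--------------------
  101011100101110101

Answer: 101011100101110101 (178549)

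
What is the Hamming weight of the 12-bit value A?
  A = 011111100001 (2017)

011111100001
1-bits at positions (from bit 0 = LSB): 0, 5, 6, 7, 8, 9, 10
Count = 7

Answer: 7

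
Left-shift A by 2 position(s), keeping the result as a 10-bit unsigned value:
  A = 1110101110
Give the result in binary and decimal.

Shift left by 2: drop the top 2 bit(s), append 2 zero(s) on the right.
  1110101110  ->  discard [11], keep [10101110], append 00
= 1010111000

Answer: 1010111000 (696)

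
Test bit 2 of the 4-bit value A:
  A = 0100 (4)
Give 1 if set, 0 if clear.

Bit 2 is the 3rd from the right.
  0100
   ^
That bit is 1.

Answer: 1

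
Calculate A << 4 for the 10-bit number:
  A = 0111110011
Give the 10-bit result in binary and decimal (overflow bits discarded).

Shift left by 4: drop the top 4 bit(s), append 4 zero(s) on the right.
  0111110011  ->  discard [0111], keep [110011], append 0000
= 1100110000

Answer: 1100110000 (816)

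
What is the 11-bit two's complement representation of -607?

1. Binary of +607:  01001011111
2. Invert bits:     10110100000
3. Add 1:           10110100001

Answer: 10110100001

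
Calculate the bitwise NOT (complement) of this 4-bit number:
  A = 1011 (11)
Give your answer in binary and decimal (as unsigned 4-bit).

Flip each bit (0->1, 1->0):
  1011
  0100

Answer: 0100 (4)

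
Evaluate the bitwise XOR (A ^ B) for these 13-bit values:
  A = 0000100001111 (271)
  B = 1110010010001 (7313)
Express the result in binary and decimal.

Apply ^ to each column (1 where bits differ):
  0000100001111
^ 1110010010001
---------------
  1110110011110

Answer: 1110110011110 (7582)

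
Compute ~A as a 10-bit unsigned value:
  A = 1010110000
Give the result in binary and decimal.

Flip each bit (0->1, 1->0):
  1010110000
  0101001111

Answer: 0101001111 (335)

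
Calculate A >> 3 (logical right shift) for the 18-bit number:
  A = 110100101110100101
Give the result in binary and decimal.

Logical shift right by 3: drop the bottom 3 bit(s), prepend 3 zero(s) on the left.
  110100101110100101  ->  keep [110100101110100], discard [101], prepend 000
= 000110100101110100

Answer: 000110100101110100 (26996)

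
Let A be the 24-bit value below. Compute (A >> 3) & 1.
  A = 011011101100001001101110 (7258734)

Bit 3 is the 4th from the right.
  011011101100001001101110
                      ^
That bit is 1.

Answer: 1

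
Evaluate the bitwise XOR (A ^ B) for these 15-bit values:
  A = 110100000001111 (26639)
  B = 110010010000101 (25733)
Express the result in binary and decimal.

Apply ^ to each column (1 where bits differ):
  110100000001111
^ 110010010000101
-----------------
  000110010001010

Answer: 000110010001010 (3210)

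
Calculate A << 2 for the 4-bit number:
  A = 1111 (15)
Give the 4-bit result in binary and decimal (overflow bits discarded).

Shift left by 2: drop the top 2 bit(s), append 2 zero(s) on the right.
  1111  ->  discard [11], keep [11], append 00
= 1100

Answer: 1100 (12)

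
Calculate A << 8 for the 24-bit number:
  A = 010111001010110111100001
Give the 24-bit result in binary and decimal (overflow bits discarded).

Shift left by 8: drop the top 8 bit(s), append 8 zero(s) on the right.
  010111001010110111100001  ->  discard [01011100], keep [1010110111100001], append 00000000
= 101011011110000100000000

Answer: 101011011110000100000000 (11395328)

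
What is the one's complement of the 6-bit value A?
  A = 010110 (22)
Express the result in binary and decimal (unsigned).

Flip each bit (0->1, 1->0):
  010110
  101001

Answer: 101001 (41)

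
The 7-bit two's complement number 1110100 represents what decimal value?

MSB is 1, so the value is negative. Find the magnitude:
1. Invert bits:  0001011
2. Add 1:        0001100  = 12
3. Apply sign:   -12

Answer: -12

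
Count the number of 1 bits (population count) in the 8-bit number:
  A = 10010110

10010110
1-bits at positions (from bit 0 = LSB): 1, 2, 4, 7
Count = 4

Answer: 4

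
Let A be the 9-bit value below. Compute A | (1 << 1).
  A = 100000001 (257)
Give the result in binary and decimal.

Mask = 1 << 1 = 000000010
Bit 1 of A is 0, so OR-ing with the mask flips it to 1.
  100000001
| 000000010
-----------
  100000011

Answer: 100000011 (259)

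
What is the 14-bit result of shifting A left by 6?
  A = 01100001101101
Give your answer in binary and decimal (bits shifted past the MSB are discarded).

Shift left by 6: drop the top 6 bit(s), append 6 zero(s) on the right.
  01100001101101  ->  discard [011000], keep [01101101], append 000000
= 01101101000000

Answer: 01101101000000 (6976)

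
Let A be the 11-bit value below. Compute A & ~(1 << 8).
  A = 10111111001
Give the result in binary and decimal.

Mask = ~(1 << 8) = 11011111111
Bit 8 of A is 1, so AND-ing with the mask clears it to 0.
  10111111001
& 11011111111
-------------
  10011111001

Answer: 10011111001 (1273)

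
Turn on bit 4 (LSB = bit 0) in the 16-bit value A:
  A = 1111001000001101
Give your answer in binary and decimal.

Mask = 1 << 4 = 0000000000010000
Bit 4 of A is 0, so OR-ing with the mask flips it to 1.
  1111001000001101
| 0000000000010000
------------------
  1111001000011101

Answer: 1111001000011101 (61981)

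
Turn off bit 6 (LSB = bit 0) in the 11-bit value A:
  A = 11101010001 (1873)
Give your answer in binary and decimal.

Mask = ~(1 << 6) = 11110111111
Bit 6 of A is 1, so AND-ing with the mask clears it to 0.
  11101010001
& 11110111111
-------------
  11100010001

Answer: 11100010001 (1809)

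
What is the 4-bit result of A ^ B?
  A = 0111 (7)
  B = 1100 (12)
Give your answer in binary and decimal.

Apply ^ to each column (1 where bits differ):
  0111
^ 1100
------
  1011

Answer: 1011 (11)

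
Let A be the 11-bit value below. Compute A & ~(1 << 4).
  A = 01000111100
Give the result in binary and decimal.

Mask = ~(1 << 4) = 11111101111
Bit 4 of A is 1, so AND-ing with the mask clears it to 0.
  01000111100
& 11111101111
-------------
  01000101100

Answer: 01000101100 (556)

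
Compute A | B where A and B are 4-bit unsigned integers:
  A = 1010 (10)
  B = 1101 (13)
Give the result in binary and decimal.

Apply | to each column (1 where either bit is 1):
  1010
| 1101
------
  1111

Answer: 1111 (15)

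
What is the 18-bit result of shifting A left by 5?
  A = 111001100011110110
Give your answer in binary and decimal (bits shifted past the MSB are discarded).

Shift left by 5: drop the top 5 bit(s), append 5 zero(s) on the right.
  111001100011110110  ->  discard [11100], keep [1100011110110], append 00000
= 110001111011000000

Answer: 110001111011000000 (204480)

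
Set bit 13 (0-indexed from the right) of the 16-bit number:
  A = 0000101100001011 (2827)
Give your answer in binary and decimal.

Mask = 1 << 13 = 0010000000000000
Bit 13 of A is 0, so OR-ing with the mask flips it to 1.
  0000101100001011
| 0010000000000000
------------------
  0010101100001011

Answer: 0010101100001011 (11019)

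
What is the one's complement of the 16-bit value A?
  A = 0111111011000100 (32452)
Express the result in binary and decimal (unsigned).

Flip each bit (0->1, 1->0):
  0111111011000100
  1000000100111011

Answer: 1000000100111011 (33083)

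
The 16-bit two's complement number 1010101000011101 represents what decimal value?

MSB is 1, so the value is negative. Find the magnitude:
1. Invert bits:  0101010111100010
2. Add 1:        0101010111100011  = 21987
3. Apply sign:   -21987

Answer: -21987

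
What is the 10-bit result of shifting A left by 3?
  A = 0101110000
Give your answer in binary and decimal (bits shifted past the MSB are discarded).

Shift left by 3: drop the top 3 bit(s), append 3 zero(s) on the right.
  0101110000  ->  discard [010], keep [1110000], append 000
= 1110000000

Answer: 1110000000 (896)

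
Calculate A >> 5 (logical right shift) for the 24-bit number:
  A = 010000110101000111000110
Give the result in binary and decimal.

Logical shift right by 5: drop the bottom 5 bit(s), prepend 5 zero(s) on the left.
  010000110101000111000110  ->  keep [0100001101010001110], discard [00110], prepend 00000
= 000000100001101010001110

Answer: 000000100001101010001110 (137870)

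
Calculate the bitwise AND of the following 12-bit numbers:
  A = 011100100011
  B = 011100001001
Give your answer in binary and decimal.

Apply & to each column (1 only where both bits are 1):
  011100100011
& 011100001001
--------------
  011100000001

Answer: 011100000001 (1793)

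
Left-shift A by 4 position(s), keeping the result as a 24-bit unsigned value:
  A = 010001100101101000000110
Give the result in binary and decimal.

Shift left by 4: drop the top 4 bit(s), append 4 zero(s) on the right.
  010001100101101000000110  ->  discard [0100], keep [01100101101000000110], append 0000
= 011001011010000001100000

Answer: 011001011010000001100000 (6660192)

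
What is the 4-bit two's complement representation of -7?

1. Binary of +7:  0111
2. Invert bits:     1000
3. Add 1:           1001

Answer: 1001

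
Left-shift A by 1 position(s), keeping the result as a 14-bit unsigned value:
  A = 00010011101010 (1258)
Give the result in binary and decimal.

Shift left by 1: drop the top 1 bit(s), append 1 zero(s) on the right.
  00010011101010  ->  discard [0], keep [0010011101010], append 0
= 00100111010100

Answer: 00100111010100 (2516)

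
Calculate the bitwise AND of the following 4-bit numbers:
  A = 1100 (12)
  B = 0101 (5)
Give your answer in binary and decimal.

Apply & to each column (1 only where both bits are 1):
  1100
& 0101
------
  0100

Answer: 0100 (4)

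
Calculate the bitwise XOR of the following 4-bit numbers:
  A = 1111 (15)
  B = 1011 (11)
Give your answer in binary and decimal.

Apply ^ to each column (1 where bits differ):
  1111
^ 1011
------
  0100

Answer: 0100 (4)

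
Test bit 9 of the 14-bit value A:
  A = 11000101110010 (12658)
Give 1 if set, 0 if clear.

Bit 9 is the 10th from the right.
  11000101110010
      ^
That bit is 0.

Answer: 0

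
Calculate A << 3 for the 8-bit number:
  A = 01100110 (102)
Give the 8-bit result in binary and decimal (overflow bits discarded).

Shift left by 3: drop the top 3 bit(s), append 3 zero(s) on the right.
  01100110  ->  discard [011], keep [00110], append 000
= 00110000

Answer: 00110000 (48)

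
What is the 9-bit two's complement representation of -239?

1. Binary of +239:  011101111
2. Invert bits:     100010000
3. Add 1:           100010001

Answer: 100010001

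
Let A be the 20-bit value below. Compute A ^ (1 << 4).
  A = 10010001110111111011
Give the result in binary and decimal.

Mask = 1 << 4 = 00000000000000010000
Bit 4 of A is 1; XOR with the mask flips it to 0.
  10010001110111111011
^ 00000000000000010000
----------------------
  10010001110111101011

Answer: 10010001110111101011 (597483)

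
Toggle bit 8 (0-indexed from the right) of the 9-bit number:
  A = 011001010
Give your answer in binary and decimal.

Mask = 1 << 8 = 100000000
Bit 8 of A is 0; XOR with the mask flips it to 1.
  011001010
^ 100000000
-----------
  111001010

Answer: 111001010 (458)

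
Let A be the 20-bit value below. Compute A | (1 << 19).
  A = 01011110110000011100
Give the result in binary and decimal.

Mask = 1 << 19 = 10000000000000000000
Bit 19 of A is 0, so OR-ing with the mask flips it to 1.
  01011110110000011100
| 10000000000000000000
----------------------
  11011110110000011100

Answer: 11011110110000011100 (912412)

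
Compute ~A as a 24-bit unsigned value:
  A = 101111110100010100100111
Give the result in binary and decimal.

Flip each bit (0->1, 1->0):
  101111110100010100100111
  010000001011101011011000

Answer: 010000001011101011011000 (4242136)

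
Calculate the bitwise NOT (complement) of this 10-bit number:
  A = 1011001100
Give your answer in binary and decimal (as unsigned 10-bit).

Flip each bit (0->1, 1->0):
  1011001100
  0100110011

Answer: 0100110011 (307)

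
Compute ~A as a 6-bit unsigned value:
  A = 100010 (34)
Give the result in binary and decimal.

Flip each bit (0->1, 1->0):
  100010
  011101

Answer: 011101 (29)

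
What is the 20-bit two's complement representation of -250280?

1. Binary of +250280:  00111101000110101000
2. Invert bits:     11000010111001010111
3. Add 1:           11000010111001011000

Answer: 11000010111001011000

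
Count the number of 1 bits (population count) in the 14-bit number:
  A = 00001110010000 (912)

00001110010000
1-bits at positions (from bit 0 = LSB): 4, 7, 8, 9
Count = 4

Answer: 4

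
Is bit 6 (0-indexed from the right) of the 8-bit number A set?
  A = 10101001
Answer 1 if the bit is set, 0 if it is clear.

Bit 6 is the 7th from the right.
  10101001
   ^
That bit is 0.

Answer: 0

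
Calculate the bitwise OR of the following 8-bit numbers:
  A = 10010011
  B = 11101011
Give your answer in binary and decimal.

Apply | to each column (1 where either bit is 1):
  10010011
| 11101011
----------
  11111011

Answer: 11111011 (251)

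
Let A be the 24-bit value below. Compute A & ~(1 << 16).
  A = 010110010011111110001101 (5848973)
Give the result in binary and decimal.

Mask = ~(1 << 16) = 111111101111111111111111
Bit 16 of A is 1, so AND-ing with the mask clears it to 0.
  010110010011111110001101
& 111111101111111111111111
--------------------------
  010110000011111110001101

Answer: 010110000011111110001101 (5783437)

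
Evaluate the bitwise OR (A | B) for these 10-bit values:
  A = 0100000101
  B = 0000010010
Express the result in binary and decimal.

Apply | to each column (1 where either bit is 1):
  0100000101
| 0000010010
------------
  0100010111

Answer: 0100010111 (279)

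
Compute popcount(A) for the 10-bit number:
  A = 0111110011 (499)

0111110011
1-bits at positions (from bit 0 = LSB): 0, 1, 4, 5, 6, 7, 8
Count = 7

Answer: 7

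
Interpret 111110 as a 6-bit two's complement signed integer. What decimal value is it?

MSB is 1, so the value is negative. Find the magnitude:
1. Invert bits:  000001
2. Add 1:        000010  = 2
3. Apply sign:   -2

Answer: -2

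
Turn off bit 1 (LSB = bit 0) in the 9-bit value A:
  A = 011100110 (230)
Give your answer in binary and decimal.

Mask = ~(1 << 1) = 111111101
Bit 1 of A is 1, so AND-ing with the mask clears it to 0.
  011100110
& 111111101
-----------
  011100100

Answer: 011100100 (228)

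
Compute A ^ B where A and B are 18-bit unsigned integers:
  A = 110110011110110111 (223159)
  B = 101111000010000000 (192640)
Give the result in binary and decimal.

Apply ^ to each column (1 where bits differ):
  110110011110110111
^ 101111000010000000
--------------------
  011001011100110111

Answer: 011001011100110111 (104247)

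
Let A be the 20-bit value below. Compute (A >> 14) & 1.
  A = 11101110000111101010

Bit 14 is the 15th from the right.
  11101110000111101010
       ^
That bit is 1.

Answer: 1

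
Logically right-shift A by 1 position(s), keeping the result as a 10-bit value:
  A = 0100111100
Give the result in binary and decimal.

Logical shift right by 1: drop the bottom 1 bit(s), prepend 1 zero(s) on the left.
  0100111100  ->  keep [010011110], discard [0], prepend 0
= 0010011110

Answer: 0010011110 (158)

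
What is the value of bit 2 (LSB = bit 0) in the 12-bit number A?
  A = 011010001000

Bit 2 is the 3rd from the right.
  011010001000
           ^
That bit is 0.

Answer: 0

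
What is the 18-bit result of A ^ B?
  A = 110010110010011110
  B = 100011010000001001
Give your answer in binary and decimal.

Apply ^ to each column (1 where bits differ):
  110010110010011110
^ 100011010000001001
--------------------
  010001100010010111

Answer: 010001100010010111 (71831)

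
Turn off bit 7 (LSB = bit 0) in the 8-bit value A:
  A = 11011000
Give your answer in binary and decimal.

Mask = ~(1 << 7) = 01111111
Bit 7 of A is 1, so AND-ing with the mask clears it to 0.
  11011000
& 01111111
----------
  01011000

Answer: 01011000 (88)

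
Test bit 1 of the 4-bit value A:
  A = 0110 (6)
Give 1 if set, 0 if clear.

Bit 1 is the 2nd from the right.
  0110
    ^
That bit is 1.

Answer: 1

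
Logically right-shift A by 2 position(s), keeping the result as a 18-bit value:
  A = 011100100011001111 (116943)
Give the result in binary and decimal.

Logical shift right by 2: drop the bottom 2 bit(s), prepend 2 zero(s) on the left.
  011100100011001111  ->  keep [0111001000110011], discard [11], prepend 00
= 000111001000110011

Answer: 000111001000110011 (29235)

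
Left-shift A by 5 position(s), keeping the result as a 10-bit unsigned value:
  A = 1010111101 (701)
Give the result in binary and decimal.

Shift left by 5: drop the top 5 bit(s), append 5 zero(s) on the right.
  1010111101  ->  discard [10101], keep [11101], append 00000
= 1110100000

Answer: 1110100000 (928)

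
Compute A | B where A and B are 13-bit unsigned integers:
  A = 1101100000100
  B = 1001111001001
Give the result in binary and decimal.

Apply | to each column (1 where either bit is 1):
  1101100000100
| 1001111001001
---------------
  1101111001101

Answer: 1101111001101 (7117)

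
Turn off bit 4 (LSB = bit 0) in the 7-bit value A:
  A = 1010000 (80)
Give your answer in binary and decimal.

Mask = ~(1 << 4) = 1101111
Bit 4 of A is 1, so AND-ing with the mask clears it to 0.
  1010000
& 1101111
---------
  1000000

Answer: 1000000 (64)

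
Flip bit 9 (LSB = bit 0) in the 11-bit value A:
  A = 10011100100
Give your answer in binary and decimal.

Mask = 1 << 9 = 01000000000
Bit 9 of A is 0; XOR with the mask flips it to 1.
  10011100100
^ 01000000000
-------------
  11011100100

Answer: 11011100100 (1764)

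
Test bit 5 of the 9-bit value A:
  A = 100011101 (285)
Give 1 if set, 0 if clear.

Bit 5 is the 6th from the right.
  100011101
     ^
That bit is 0.

Answer: 0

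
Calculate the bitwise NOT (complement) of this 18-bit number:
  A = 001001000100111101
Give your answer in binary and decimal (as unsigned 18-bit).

Flip each bit (0->1, 1->0):
  001001000100111101
  110110111011000010

Answer: 110110111011000010 (224962)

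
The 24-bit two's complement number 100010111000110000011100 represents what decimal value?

MSB is 1, so the value is negative. Find the magnitude:
1. Invert bits:  011101000111001111100011
2. Add 1:        011101000111001111100100  = 7631844
3. Apply sign:   -7631844

Answer: -7631844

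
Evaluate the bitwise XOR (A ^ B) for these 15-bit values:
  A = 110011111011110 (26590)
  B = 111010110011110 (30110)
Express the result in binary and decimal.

Apply ^ to each column (1 where bits differ):
  110011111011110
^ 111010110011110
-----------------
  001001001000000

Answer: 001001001000000 (4672)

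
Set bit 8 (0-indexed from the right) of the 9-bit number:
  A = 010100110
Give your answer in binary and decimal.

Mask = 1 << 8 = 100000000
Bit 8 of A is 0, so OR-ing with the mask flips it to 1.
  010100110
| 100000000
-----------
  110100110

Answer: 110100110 (422)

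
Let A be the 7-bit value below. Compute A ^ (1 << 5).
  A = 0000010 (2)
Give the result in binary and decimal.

Mask = 1 << 5 = 0100000
Bit 5 of A is 0; XOR with the mask flips it to 1.
  0000010
^ 0100000
---------
  0100010

Answer: 0100010 (34)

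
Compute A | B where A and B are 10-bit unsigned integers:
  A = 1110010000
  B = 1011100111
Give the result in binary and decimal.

Apply | to each column (1 where either bit is 1):
  1110010000
| 1011100111
------------
  1111110111

Answer: 1111110111 (1015)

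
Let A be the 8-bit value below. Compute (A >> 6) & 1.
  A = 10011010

Bit 6 is the 7th from the right.
  10011010
   ^
That bit is 0.

Answer: 0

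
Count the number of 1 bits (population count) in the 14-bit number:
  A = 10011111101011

10011111101011
1-bits at positions (from bit 0 = LSB): 0, 1, 3, 5, 6, 7, 8, 9, 10, 13
Count = 10

Answer: 10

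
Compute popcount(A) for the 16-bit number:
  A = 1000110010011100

1000110010011100
1-bits at positions (from bit 0 = LSB): 2, 3, 4, 7, 10, 11, 15
Count = 7

Answer: 7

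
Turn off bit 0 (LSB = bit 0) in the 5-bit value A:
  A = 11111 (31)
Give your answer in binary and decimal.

Mask = ~(1 << 0) = 11110
Bit 0 of A is 1, so AND-ing with the mask clears it to 0.
  11111
& 11110
-------
  11110

Answer: 11110 (30)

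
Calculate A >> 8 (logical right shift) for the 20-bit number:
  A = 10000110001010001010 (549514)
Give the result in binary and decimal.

Logical shift right by 8: drop the bottom 8 bit(s), prepend 8 zero(s) on the left.
  10000110001010001010  ->  keep [100001100010], discard [10001010], prepend 00000000
= 00000000100001100010

Answer: 00000000100001100010 (2146)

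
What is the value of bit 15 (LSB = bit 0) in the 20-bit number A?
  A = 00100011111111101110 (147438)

Bit 15 is the 16th from the right.
  00100011111111101110
      ^
That bit is 0.

Answer: 0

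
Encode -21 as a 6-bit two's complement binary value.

1. Binary of +21:  010101
2. Invert bits:     101010
3. Add 1:           101011

Answer: 101011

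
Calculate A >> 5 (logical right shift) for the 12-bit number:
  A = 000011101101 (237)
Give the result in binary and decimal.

Logical shift right by 5: drop the bottom 5 bit(s), prepend 5 zero(s) on the left.
  000011101101  ->  keep [0000111], discard [01101], prepend 00000
= 000000000111

Answer: 000000000111 (7)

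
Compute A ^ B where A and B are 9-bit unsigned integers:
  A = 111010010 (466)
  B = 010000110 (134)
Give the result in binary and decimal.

Apply ^ to each column (1 where bits differ):
  111010010
^ 010000110
-----------
  101010100

Answer: 101010100 (340)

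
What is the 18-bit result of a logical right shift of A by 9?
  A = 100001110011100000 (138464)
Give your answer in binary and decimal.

Logical shift right by 9: drop the bottom 9 bit(s), prepend 9 zero(s) on the left.
  100001110011100000  ->  keep [100001110], discard [011100000], prepend 000000000
= 000000000100001110

Answer: 000000000100001110 (270)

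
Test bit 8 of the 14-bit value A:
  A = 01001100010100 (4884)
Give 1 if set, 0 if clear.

Bit 8 is the 9th from the right.
  01001100010100
       ^
That bit is 1.

Answer: 1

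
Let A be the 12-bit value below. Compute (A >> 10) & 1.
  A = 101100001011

Bit 10 is the 11th from the right.
  101100001011
   ^
That bit is 0.

Answer: 0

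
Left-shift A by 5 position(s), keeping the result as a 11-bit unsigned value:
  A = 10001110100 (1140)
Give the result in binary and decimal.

Shift left by 5: drop the top 5 bit(s), append 5 zero(s) on the right.
  10001110100  ->  discard [10001], keep [110100], append 00000
= 11010000000

Answer: 11010000000 (1664)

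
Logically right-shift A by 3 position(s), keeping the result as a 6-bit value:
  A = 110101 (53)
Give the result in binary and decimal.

Logical shift right by 3: drop the bottom 3 bit(s), prepend 3 zero(s) on the left.
  110101  ->  keep [110], discard [101], prepend 000
= 000110

Answer: 000110 (6)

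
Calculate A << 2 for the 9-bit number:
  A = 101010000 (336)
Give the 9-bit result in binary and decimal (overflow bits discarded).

Shift left by 2: drop the top 2 bit(s), append 2 zero(s) on the right.
  101010000  ->  discard [10], keep [1010000], append 00
= 101000000

Answer: 101000000 (320)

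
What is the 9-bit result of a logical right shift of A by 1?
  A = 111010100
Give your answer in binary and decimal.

Logical shift right by 1: drop the bottom 1 bit(s), prepend 1 zero(s) on the left.
  111010100  ->  keep [11101010], discard [0], prepend 0
= 011101010

Answer: 011101010 (234)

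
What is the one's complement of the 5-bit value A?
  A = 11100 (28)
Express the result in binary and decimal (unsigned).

Flip each bit (0->1, 1->0):
  11100
  00011

Answer: 00011 (3)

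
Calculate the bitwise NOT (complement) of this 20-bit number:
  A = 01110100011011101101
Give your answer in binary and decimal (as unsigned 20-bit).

Flip each bit (0->1, 1->0):
  01110100011011101101
  10001011100100010010

Answer: 10001011100100010010 (571666)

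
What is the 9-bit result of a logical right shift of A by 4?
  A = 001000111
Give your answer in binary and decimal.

Logical shift right by 4: drop the bottom 4 bit(s), prepend 4 zero(s) on the left.
  001000111  ->  keep [00100], discard [0111], prepend 0000
= 000000100

Answer: 000000100 (4)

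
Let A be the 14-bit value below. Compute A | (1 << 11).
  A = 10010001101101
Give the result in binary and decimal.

Mask = 1 << 11 = 00100000000000
Bit 11 of A is 0, so OR-ing with the mask flips it to 1.
  10010001101101
| 00100000000000
----------------
  10110001101101

Answer: 10110001101101 (11373)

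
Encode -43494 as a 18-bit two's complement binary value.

1. Binary of +43494:  001010100111100110
2. Invert bits:     110101011000011001
3. Add 1:           110101011000011010

Answer: 110101011000011010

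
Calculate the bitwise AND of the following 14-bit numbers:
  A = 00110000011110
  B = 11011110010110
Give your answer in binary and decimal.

Apply & to each column (1 only where both bits are 1):
  00110000011110
& 11011110010110
----------------
  00010000010110

Answer: 00010000010110 (1046)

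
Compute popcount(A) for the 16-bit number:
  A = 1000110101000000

1000110101000000
1-bits at positions (from bit 0 = LSB): 6, 8, 10, 11, 15
Count = 5

Answer: 5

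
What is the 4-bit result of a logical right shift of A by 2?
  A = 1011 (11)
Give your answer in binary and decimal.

Logical shift right by 2: drop the bottom 2 bit(s), prepend 2 zero(s) on the left.
  1011  ->  keep [10], discard [11], prepend 00
= 0010

Answer: 0010 (2)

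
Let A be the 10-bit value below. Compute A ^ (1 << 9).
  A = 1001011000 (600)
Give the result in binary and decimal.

Mask = 1 << 9 = 1000000000
Bit 9 of A is 1; XOR with the mask flips it to 0.
  1001011000
^ 1000000000
------------
  0001011000

Answer: 0001011000 (88)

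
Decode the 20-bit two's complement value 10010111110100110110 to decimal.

MSB is 1, so the value is negative. Find the magnitude:
1. Invert bits:  01101000001011001001
2. Add 1:        01101000001011001010  = 426698
3. Apply sign:   -426698

Answer: -426698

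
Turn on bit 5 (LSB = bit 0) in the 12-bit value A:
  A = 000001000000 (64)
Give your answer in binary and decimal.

Mask = 1 << 5 = 000000100000
Bit 5 of A is 0, so OR-ing with the mask flips it to 1.
  000001000000
| 000000100000
--------------
  000001100000

Answer: 000001100000 (96)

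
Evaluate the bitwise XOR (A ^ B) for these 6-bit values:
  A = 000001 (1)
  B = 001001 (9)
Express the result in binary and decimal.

Apply ^ to each column (1 where bits differ):
  000001
^ 001001
--------
  001000

Answer: 001000 (8)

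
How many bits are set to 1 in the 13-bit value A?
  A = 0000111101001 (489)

0000111101001
1-bits at positions (from bit 0 = LSB): 0, 3, 5, 6, 7, 8
Count = 6

Answer: 6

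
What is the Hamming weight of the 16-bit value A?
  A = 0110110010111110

0110110010111110
1-bits at positions (from bit 0 = LSB): 1, 2, 3, 4, 5, 7, 10, 11, 13, 14
Count = 10

Answer: 10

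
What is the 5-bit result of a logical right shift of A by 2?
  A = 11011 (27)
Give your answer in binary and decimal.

Logical shift right by 2: drop the bottom 2 bit(s), prepend 2 zero(s) on the left.
  11011  ->  keep [110], discard [11], prepend 00
= 00110

Answer: 00110 (6)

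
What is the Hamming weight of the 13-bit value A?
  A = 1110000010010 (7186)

1110000010010
1-bits at positions (from bit 0 = LSB): 1, 4, 10, 11, 12
Count = 5

Answer: 5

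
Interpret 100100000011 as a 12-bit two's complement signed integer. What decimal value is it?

MSB is 1, so the value is negative. Find the magnitude:
1. Invert bits:  011011111100
2. Add 1:        011011111101  = 1789
3. Apply sign:   -1789

Answer: -1789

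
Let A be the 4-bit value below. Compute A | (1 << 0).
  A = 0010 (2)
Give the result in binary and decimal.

Mask = 1 << 0 = 0001
Bit 0 of A is 0, so OR-ing with the mask flips it to 1.
  0010
| 0001
------
  0011

Answer: 0011 (3)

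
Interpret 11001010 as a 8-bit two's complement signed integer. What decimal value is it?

MSB is 1, so the value is negative. Find the magnitude:
1. Invert bits:  00110101
2. Add 1:        00110110  = 54
3. Apply sign:   -54

Answer: -54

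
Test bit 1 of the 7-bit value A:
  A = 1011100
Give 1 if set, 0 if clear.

Bit 1 is the 2nd from the right.
  1011100
       ^
That bit is 0.

Answer: 0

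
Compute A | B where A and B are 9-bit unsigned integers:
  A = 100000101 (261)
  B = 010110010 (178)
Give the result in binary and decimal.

Apply | to each column (1 where either bit is 1):
  100000101
| 010110010
-----------
  110110111

Answer: 110110111 (439)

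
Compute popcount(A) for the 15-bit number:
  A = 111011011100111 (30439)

111011011100111
1-bits at positions (from bit 0 = LSB): 0, 1, 2, 5, 6, 7, 9, 10, 12, 13, 14
Count = 11

Answer: 11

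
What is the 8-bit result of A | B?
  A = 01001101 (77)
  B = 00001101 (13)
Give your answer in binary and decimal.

Apply | to each column (1 where either bit is 1):
  01001101
| 00001101
----------
  01001101

Answer: 01001101 (77)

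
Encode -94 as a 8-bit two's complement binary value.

1. Binary of +94:  01011110
2. Invert bits:     10100001
3. Add 1:           10100010

Answer: 10100010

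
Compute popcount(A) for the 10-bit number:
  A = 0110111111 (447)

0110111111
1-bits at positions (from bit 0 = LSB): 0, 1, 2, 3, 4, 5, 7, 8
Count = 8

Answer: 8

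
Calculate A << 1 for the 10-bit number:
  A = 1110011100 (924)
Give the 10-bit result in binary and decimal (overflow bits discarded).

Shift left by 1: drop the top 1 bit(s), append 1 zero(s) on the right.
  1110011100  ->  discard [1], keep [110011100], append 0
= 1100111000

Answer: 1100111000 (824)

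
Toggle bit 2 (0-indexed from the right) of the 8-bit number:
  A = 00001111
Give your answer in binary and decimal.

Mask = 1 << 2 = 00000100
Bit 2 of A is 1; XOR with the mask flips it to 0.
  00001111
^ 00000100
----------
  00001011

Answer: 00001011 (11)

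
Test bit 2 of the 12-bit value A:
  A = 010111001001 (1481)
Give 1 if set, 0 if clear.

Bit 2 is the 3rd from the right.
  010111001001
           ^
That bit is 0.

Answer: 0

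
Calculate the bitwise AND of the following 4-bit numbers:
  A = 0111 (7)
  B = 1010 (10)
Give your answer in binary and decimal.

Apply & to each column (1 only where both bits are 1):
  0111
& 1010
------
  0010

Answer: 0010 (2)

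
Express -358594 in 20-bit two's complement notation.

1. Binary of +358594:  01010111100011000010
2. Invert bits:     10101000011100111101
3. Add 1:           10101000011100111110

Answer: 10101000011100111110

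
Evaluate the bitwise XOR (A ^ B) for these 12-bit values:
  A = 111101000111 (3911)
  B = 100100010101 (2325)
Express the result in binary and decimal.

Apply ^ to each column (1 where bits differ):
  111101000111
^ 100100010101
--------------
  011001010010

Answer: 011001010010 (1618)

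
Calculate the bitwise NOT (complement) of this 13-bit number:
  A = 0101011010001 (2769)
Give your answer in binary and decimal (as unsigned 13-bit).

Flip each bit (0->1, 1->0):
  0101011010001
  1010100101110

Answer: 1010100101110 (5422)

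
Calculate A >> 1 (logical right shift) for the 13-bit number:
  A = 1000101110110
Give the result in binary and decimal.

Logical shift right by 1: drop the bottom 1 bit(s), prepend 1 zero(s) on the left.
  1000101110110  ->  keep [100010111011], discard [0], prepend 0
= 0100010111011

Answer: 0100010111011 (2235)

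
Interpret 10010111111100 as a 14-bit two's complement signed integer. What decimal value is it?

MSB is 1, so the value is negative. Find the magnitude:
1. Invert bits:  01101000000011
2. Add 1:        01101000000100  = 6660
3. Apply sign:   -6660

Answer: -6660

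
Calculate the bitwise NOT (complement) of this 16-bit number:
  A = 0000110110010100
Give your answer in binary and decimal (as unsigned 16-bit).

Flip each bit (0->1, 1->0):
  0000110110010100
  1111001001101011

Answer: 1111001001101011 (62059)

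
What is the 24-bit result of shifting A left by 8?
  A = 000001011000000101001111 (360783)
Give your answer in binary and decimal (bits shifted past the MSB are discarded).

Shift left by 8: drop the top 8 bit(s), append 8 zero(s) on the right.
  000001011000000101001111  ->  discard [00000101], keep [1000000101001111], append 00000000
= 100000010100111100000000

Answer: 100000010100111100000000 (8474368)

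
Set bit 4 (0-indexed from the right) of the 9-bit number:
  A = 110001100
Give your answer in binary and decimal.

Mask = 1 << 4 = 000010000
Bit 4 of A is 0, so OR-ing with the mask flips it to 1.
  110001100
| 000010000
-----------
  110011100

Answer: 110011100 (412)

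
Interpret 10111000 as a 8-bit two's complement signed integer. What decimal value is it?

MSB is 1, so the value is negative. Find the magnitude:
1. Invert bits:  01000111
2. Add 1:        01001000  = 72
3. Apply sign:   -72

Answer: -72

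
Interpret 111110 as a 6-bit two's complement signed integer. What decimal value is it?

MSB is 1, so the value is negative. Find the magnitude:
1. Invert bits:  000001
2. Add 1:        000010  = 2
3. Apply sign:   -2

Answer: -2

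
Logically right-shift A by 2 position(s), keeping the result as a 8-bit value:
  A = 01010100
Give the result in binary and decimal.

Logical shift right by 2: drop the bottom 2 bit(s), prepend 2 zero(s) on the left.
  01010100  ->  keep [010101], discard [00], prepend 00
= 00010101

Answer: 00010101 (21)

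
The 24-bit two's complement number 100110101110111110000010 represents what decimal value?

MSB is 1, so the value is negative. Find the magnitude:
1. Invert bits:  011001010001000001111101
2. Add 1:        011001010001000001111110  = 6623358
3. Apply sign:   -6623358

Answer: -6623358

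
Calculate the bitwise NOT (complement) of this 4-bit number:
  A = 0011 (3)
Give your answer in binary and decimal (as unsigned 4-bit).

Flip each bit (0->1, 1->0):
  0011
  1100

Answer: 1100 (12)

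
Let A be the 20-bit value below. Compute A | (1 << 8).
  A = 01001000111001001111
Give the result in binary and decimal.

Mask = 1 << 8 = 00000000000100000000
Bit 8 of A is 0, so OR-ing with the mask flips it to 1.
  01001000111001001111
| 00000000000100000000
----------------------
  01001000111101001111

Answer: 01001000111101001111 (298831)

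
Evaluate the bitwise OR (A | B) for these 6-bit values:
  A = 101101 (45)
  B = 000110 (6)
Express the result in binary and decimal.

Apply | to each column (1 where either bit is 1):
  101101
| 000110
--------
  101111

Answer: 101111 (47)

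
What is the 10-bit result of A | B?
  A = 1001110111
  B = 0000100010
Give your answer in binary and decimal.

Apply | to each column (1 where either bit is 1):
  1001110111
| 0000100010
------------
  1001110111

Answer: 1001110111 (631)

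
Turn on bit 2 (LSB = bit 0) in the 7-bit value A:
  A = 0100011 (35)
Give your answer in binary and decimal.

Mask = 1 << 2 = 0000100
Bit 2 of A is 0, so OR-ing with the mask flips it to 1.
  0100011
| 0000100
---------
  0100111

Answer: 0100111 (39)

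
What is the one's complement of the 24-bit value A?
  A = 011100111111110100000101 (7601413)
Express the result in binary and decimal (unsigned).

Flip each bit (0->1, 1->0):
  011100111111110100000101
  100011000000001011111010

Answer: 100011000000001011111010 (9175802)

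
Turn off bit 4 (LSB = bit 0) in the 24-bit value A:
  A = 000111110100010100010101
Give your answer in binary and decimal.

Mask = ~(1 << 4) = 111111111111111111101111
Bit 4 of A is 1, so AND-ing with the mask clears it to 0.
  000111110100010100010101
& 111111111111111111101111
--------------------------
  000111110100010100000101

Answer: 000111110100010100000101 (2049285)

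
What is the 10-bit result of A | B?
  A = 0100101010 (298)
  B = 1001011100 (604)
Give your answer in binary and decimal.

Apply | to each column (1 where either bit is 1):
  0100101010
| 1001011100
------------
  1101111110

Answer: 1101111110 (894)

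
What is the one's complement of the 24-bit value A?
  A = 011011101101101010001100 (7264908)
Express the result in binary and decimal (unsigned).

Flip each bit (0->1, 1->0):
  011011101101101010001100
  100100010010010101110011

Answer: 100100010010010101110011 (9512307)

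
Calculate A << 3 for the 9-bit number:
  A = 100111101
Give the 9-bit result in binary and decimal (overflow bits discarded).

Shift left by 3: drop the top 3 bit(s), append 3 zero(s) on the right.
  100111101  ->  discard [100], keep [111101], append 000
= 111101000

Answer: 111101000 (488)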